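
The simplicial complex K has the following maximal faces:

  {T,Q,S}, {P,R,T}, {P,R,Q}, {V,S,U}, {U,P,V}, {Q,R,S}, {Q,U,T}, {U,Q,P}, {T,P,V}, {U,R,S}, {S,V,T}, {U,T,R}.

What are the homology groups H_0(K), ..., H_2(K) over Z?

We work with the vertex ordering P < Q < R < S < T < U < V. The simplices of K, each written with vertices in increasing order, are:

  0-simplices (7): P, Q, R, S, T, U, V
  1-simplices (18): PQ, PR, PT, PU, PV, QR, QS, QT, QU, RS, RT, RU, ST, SU, SV, TU, TV, UV
  2-simplices (12): PQR, PQU, PRT, PTV, PUV, QRS, QST, QTU, RSU, RTU, STV, SUV

Hence C_0 ≅ Z^7, C_1 ≅ Z^18, C_2 ≅ Z^12.

The boundary map ∂_1: C_1 → C_0 sends each edge [p,q] (with p < q) to q − p. For instance
  ∂PV = V − P.
The 7×18 boundary matrix has rank 6 and Smith normal form diag(1,1,1,1,1,1).

The boundary map ∂_2: C_2 → C_1 acts by ∂[p,q,r] = [q,r] − [p,r] + [p,q]. For instance
  ∂PQR = QR − PR + PQ,
  ∂QTU = TU − QU + QT.
The 18×12 boundary matrix has rank 12 and Smith normal form diag(1,1,1,1,1,1,1,1,1,1,1,2).

From H_k ≅ ker(∂_k) / im(∂_{k+1}) we obtain:

  H_0: rank C_0 − rank ∂_1 = 7 − 6 = 1, and the invariant factors of ∂_1 are all 1, so H_0 ≅ Z.
  H_1: rank ker ∂_1 − rank ∂_2 = (18 − 6) − 12 = 0, and ∂_2 has invariant factor 2 > 1, so H_1 ≅ Z/2Z.
  H_2: rank ker ∂_2 − rank ∂_3 = (12 − 12) − 0 = 0, and there is no ∂_3, so H_2 ≅ 0.

H_0 = Z,  H_1 = Z/2Z,  H_2 = 0.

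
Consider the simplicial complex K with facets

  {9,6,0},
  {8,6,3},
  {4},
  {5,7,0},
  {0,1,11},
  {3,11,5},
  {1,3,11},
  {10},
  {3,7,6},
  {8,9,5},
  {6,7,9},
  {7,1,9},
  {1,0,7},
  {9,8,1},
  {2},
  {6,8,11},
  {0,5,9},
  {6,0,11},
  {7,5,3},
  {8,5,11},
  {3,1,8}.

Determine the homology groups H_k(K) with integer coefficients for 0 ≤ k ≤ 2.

H_0 = Z^4,  H_1 = Z × Z/2,  H_2 = 0.

We work with the vertex ordering 0 < 1 < 2 < 3 < 4 < 5 < 6 < 7 < 8 < 9 < 10 < 11. The simplices of K, each written with vertices in increasing order, are:

  0-simplices (12): [0], [1], [2], [3], [4], [5], [6], [7], [8], [9], [10], [11]
  1-simplices (27): (27 of them)
  2-simplices (18): (18 of them)

giving chain groups C_0 ≅ Z^12, C_1 ≅ Z^27, C_2 ≅ Z^18.

∂_1: C_1 → C_0 is given by ∂[p,q] = [q] − [p]. For instance
  ∂[0,7] = [7] − [0].
The 12×27 boundary matrix has rank 8 and Smith normal form diag(1,1,1,1,1,1,1,1).

The boundary map ∂_2: C_2 → C_1 acts by ∂[p,q,r] = [q,r] − [p,r] + [p,q]. For instance
  ∂[3,6,7] = [6,7] − [3,7] + [3,6],
  ∂[0,1,11] = [1,11] − [0,11] + [0,1].
The resulting 27×18 matrix has rank 18, and its Smith normal form has invariant factors (1,1,1,1,1,1,1,1,1,1,1,1,1,1,1,1,1,2).

From H_k ≅ ker(∂_k) / im(∂_{k+1}) we obtain:

  H_0: rank C_0 − rank ∂_1 = 12 − 8 = 4, and the invariant factors of ∂_1 are all 1, so H_0 = Z^4.
  H_1: rank ker ∂_1 − rank ∂_2 = (27 − 8) − 18 = 1, and ∂_2 has invariant factor 2 > 1, so H_1 = Z × Z/2.
  H_2: rank ker ∂_2 − rank ∂_3 = (18 − 18) − 0 = 0, and there is no ∂_3, so H_2 = 0.

(K is a triangulation of the disjoint union of a set of 3 points and the Klein bottle.)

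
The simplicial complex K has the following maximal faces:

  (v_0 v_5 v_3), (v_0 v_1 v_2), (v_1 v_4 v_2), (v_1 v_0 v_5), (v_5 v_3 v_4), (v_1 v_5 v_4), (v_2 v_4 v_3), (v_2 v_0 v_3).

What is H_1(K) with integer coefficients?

H_1 ≅ 0.

Order the vertices as v_0 < v_1 < v_2 < v_3 < v_4 < v_5. Listing each simplex with vertices in this order, K has dimension 2 with simplices:

  0-simplices (6): [v_0], [v_1], [v_2], [v_3], [v_4], [v_5]
  1-simplices (12): [v_0,v_1], [v_0,v_2], [v_0,v_3], [v_0,v_5], [v_1,v_2], [v_1,v_4], [v_1,v_5], [v_2,v_3], [v_2,v_4], [v_3,v_4], [v_3,v_5], [v_4,v_5]
  2-simplices (8): [v_0,v_1,v_2], [v_0,v_1,v_5], [v_0,v_2,v_3], [v_0,v_3,v_5], [v_1,v_2,v_4], [v_1,v_4,v_5], [v_2,v_3,v_4], [v_3,v_4,v_5]

Hence C_0 ≅ Z^6, C_1 ≅ Z^12, C_2 ≅ Z^8.

∂_1: C_1 → C_0 sends each edge [p,q] (with p < q) to q − p. For instance
  ∂[v_2,v_3] = [v_3] − [v_2].
This gives a 6×12 integer matrix of rank 5; reducing to Smith normal form yields diagonal entries (1,1,1,1,1).

Boundary ∂_2: C_2 → C_1 acts by ∂[p,q,r] = [q,r] − [p,r] + [p,q]. For instance
  ∂[v_1,v_4,v_5] = [v_4,v_5] − [v_1,v_5] + [v_1,v_4],
  ∂[v_0,v_2,v_3] = [v_2,v_3] − [v_0,v_3] + [v_0,v_2].
The resulting 12×8 matrix has rank 7, and its Smith normal form has invariant factors (1,1,1,1,1,1,1).

From H_k ≅ ker(∂_k) / im(∂_{k+1}) we obtain:

  H_1: rank ker ∂_1 − rank ∂_2 = (12 − 5) − 7 = 0, and the invariant factors of ∂_2 are all 1, so H_1 ≅ 0.

(K is a triangulation of the 2-sphere S^2.)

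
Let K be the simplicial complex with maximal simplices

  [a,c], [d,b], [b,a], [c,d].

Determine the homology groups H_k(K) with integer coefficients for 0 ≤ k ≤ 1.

We work with the vertex ordering a < b < c < d. The simplices of K, each written with vertices in increasing order, are:

  0-simplices (4): a, b, c, d
  1-simplices (4): ab, ac, bd, cd

giving chain groups C_0 ≅ Z^4, C_1 ≅ Z^4.

The boundary map ∂_1: C_1 → C_0 sends each edge [p,q] (with p < q) to q − p. For instance
  ∂ab = b − a.
The resulting 4×4 matrix has rank 3, and its Smith normal form has invariant factors (1,1,1).

Computing H_k = (kernel of ∂_k) / (image of ∂_{k+1}):

  H_0: rank C_0 − rank ∂_1 = 4 − 3 = 1, and the invariant factors of ∂_1 are all 1, so H_0 ≅ Z.
  H_1: rank ker ∂_1 − rank ∂_2 = (4 − 3) − 0 = 1, and there is no ∂_2, so H_1 ≅ Z.

H_0 ≅ Z,  H_1 ≅ Z.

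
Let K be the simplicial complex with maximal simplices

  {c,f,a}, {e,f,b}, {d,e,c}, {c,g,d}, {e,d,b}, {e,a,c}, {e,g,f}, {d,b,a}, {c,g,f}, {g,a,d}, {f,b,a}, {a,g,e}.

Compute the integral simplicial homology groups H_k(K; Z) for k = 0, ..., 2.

H_0 ≅ Z,  H_1 ≅ Z/2Z,  H_2 = 0.

Take the total order a < b < c < d < e < f < g on the vertex set. Then K (dimension 2) consists of the simplices:

  0-simplices (7): a, b, c, d, e, f, g
  1-simplices (18): ab, ac, ad, ae, af, ag, bd, be, bf, cd, ce, cf, cg, de, dg, ef, eg, fg
  2-simplices (12): abd, abf, ace, acf, adg, aeg, bde, bef, cde, cdg, cfg, efg

Hence C_0 ≅ Z^7, C_1 ≅ Z^18, C_2 ≅ Z^12.

The boundary map ∂_1: C_1 → C_0 maps an edge to its endpoints' difference, ∂[p,q] = q − p.
The 7×18 boundary matrix has rank 6 and Smith normal form diag(1,1,1,1,1,1).

∂_2: C_2 → C_1 acts by ∂[p,q,r] = [q,r] − [p,r] + [p,q]. For instance
  ∂efg = fg − eg + ef,
  ∂bef = ef − bf + be.
As a 18×12 matrix over Z this has rank 12, with invariant factors (1,1,1,1,1,1,1,1,1,1,1,2).

Now H_k = ker ∂_k / im ∂_{k+1}, so:

  H_0: rank C_0 − rank ∂_1 = 7 − 6 = 1, and the invariant factors of ∂_1 are all 1, so H_0 ≅ Z.
  H_1: rank ker ∂_1 − rank ∂_2 = (18 − 6) − 12 = 0, and ∂_2 has invariant factor 2 > 1, so H_1 ≅ Z/2Z.
  H_2: rank ker ∂_2 − rank ∂_3 = (12 − 12) − 0 = 0, and there is no ∂_3, so H_2 ≅ 0.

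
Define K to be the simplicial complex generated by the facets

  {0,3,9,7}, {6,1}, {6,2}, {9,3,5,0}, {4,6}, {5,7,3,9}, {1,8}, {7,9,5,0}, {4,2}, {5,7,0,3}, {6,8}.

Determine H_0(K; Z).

Fix the vertex order 0 < 1 < 2 < 3 < 4 < 5 < 6 < 7 < 8 < 9 and write every simplex with vertices in increasing order. Then dim K = 3 and the simplices of K are:

  0-simplices (10): [0], [1], [2], [3], [4], [5], [6], [7], [8], [9]
  1-simplices (16): [0,3], [0,5], [0,7], [0,9], [1,6], [1,8], [2,4], [2,6], [3,5], [3,7], [3,9], [4,6], [5,7], [5,9], [6,8], [7,9]
  2-simplices (10): [0,3,5], [0,3,7], [0,3,9], [0,5,7], [0,5,9], [0,7,9], [3,5,7], [3,5,9], [3,7,9], [5,7,9]
  3-simplices (5): [0,3,5,7], [0,3,5,9], [0,3,7,9], [0,5,7,9], [3,5,7,9]

giving chain groups C_0 ≅ Z^10, C_1 ≅ Z^16, C_2 ≅ Z^10, C_3 ≅ Z^5.

Boundary ∂_1: C_1 → C_0 maps an edge to its endpoints' difference, ∂[p,q] = q − p. For instance
  ∂[3,7] = [7] − [3].
This gives a 10×16 integer matrix of rank 8; reducing to Smith normal form yields diagonal entries (1,1,1,1,1,1,1,1).

The boundary map ∂_2: C_2 → C_1 maps a triangle to the signed sum of its edges. For instance
  ∂[3,7,9] = [7,9] − [3,9] + [3,7],
  ∂[0,3,9] = [3,9] − [0,9] + [0,3].
As a 16×10 matrix over Z this has rank 6, with invariant factors (1,1,1,1,1,1).

∂_3: C_3 → C_2 sends each 3-simplex σ to the alternating sum Σ_i (−1)^i (σ with its i-th vertex removed). For instance
  ∂[0,3,5,7] = [3,5,7] − [0,5,7] + [0,3,7] − [0,3,5],
  ∂[0,5,7,9] = [5,7,9] − [0,7,9] + [0,5,9] − [0,5,7].
This gives a 10×5 integer matrix of rank 4; reducing to Smith normal form yields diagonal entries (1,1,1,1).

From H_k ≅ ker(∂_k) / im(∂_{k+1}) we obtain:

  H_0: rank C_0 − rank ∂_1 = 10 − 8 = 2, and the invariant factors of ∂_1 are all 1, so H_0 = Z^2.

H_0 ≅ Z^2.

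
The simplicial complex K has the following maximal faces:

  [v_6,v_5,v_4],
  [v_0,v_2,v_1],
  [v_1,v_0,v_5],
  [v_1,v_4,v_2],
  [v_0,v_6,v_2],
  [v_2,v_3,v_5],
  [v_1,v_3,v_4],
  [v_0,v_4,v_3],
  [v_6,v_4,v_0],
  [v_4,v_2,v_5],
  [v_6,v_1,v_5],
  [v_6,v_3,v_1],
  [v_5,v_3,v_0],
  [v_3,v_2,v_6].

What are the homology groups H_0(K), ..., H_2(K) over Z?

H_0 = Z,  H_1 = Z^2,  H_2 = Z.

Take the total order v_0 < v_1 < v_2 < v_3 < v_4 < v_5 < v_6 on the vertex set. Then K (dimension 2) consists of the simplices:

  0-simplices (7): [v_0], [v_1], [v_2], [v_3], [v_4], [v_5], [v_6]
  1-simplices (21): (21 of them)
  2-simplices (14): (14 of them)

giving chain groups C_0 ≅ Z^7, C_1 ≅ Z^21, C_2 ≅ Z^14.

∂_1: C_1 → C_0 sends each edge [p,q] (with p < q) to q − p. For instance
  ∂[v_5,v_6] = [v_6] − [v_5].
As a 7×21 matrix over Z this has rank 6, with invariant factors (1,1,1,1,1,1).

The boundary map ∂_2: C_2 → C_1 sends each 2-simplex [p,q,r] to [q,r] − [p,r] + [p,q]. For instance
  ∂[v_1,v_3,v_4] = [v_3,v_4] − [v_1,v_4] + [v_1,v_3],
  ∂[v_2,v_3,v_6] = [v_3,v_6] − [v_2,v_6] + [v_2,v_3].
As a 21×14 matrix over Z this has rank 13, with invariant factors (1,1,1,1,1,1,1,1,1,1,1,1,1).

From H_k ≅ ker(∂_k) / im(∂_{k+1}) we obtain:

  H_0: rank C_0 − rank ∂_1 = 7 − 6 = 1, and the invariant factors of ∂_1 are all 1, so H_0 = Z.
  H_1: rank ker ∂_1 − rank ∂_2 = (21 − 6) − 13 = 2, and the invariant factors of ∂_2 are all 1, so H_1 = Z^2.
  H_2: rank ker ∂_2 − rank ∂_3 = (14 − 13) − 0 = 1, and there is no ∂_3, so H_2 = Z.

As a check, the Euler characteristic is 7 − 21 + 14 = 0, which agrees with 1 − 2 + 1 = 0.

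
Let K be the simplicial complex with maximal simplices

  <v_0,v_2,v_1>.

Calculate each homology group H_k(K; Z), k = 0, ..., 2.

H_0 = Z,  H_1 = 0,  H_2 = 0.

Order the vertices as v_0 < v_1 < v_2. Listing each simplex with vertices in this order, K has dimension 2 with simplices:

  0-simplices (3): [v_0], [v_1], [v_2]
  1-simplices (3): [v_0,v_1], [v_0,v_2], [v_1,v_2]
  2-simplices (1): [v_0,v_1,v_2]

so the chain groups are C_0 ≅ Z^3, C_1 ≅ Z^3, C_2 ≅ Z^1.

The boundary map ∂_1: C_1 → C_0 sends each edge [p,q] (with p < q) to q − p.
The resulting 3×3 matrix has rank 2, and its Smith normal form has invariant factors (1,1).

∂_2: C_2 → C_1 acts by ∂[p,q,r] = [q,r] − [p,r] + [p,q]. For instance
  ∂[v_0,v_1,v_2] = [v_1,v_2] − [v_0,v_2] + [v_0,v_1].
The resulting 3×1 matrix has rank 1, and its Smith normal form has invariant factors (1).

Reading off H_k = ker ∂_k / im ∂_{k+1}:

  H_0: rank C_0 − rank ∂_1 = 3 − 2 = 1, and the invariant factors of ∂_1 are all 1, so H_0 ≅ Z.
  H_1: rank ker ∂_1 − rank ∂_2 = (3 − 2) − 1 = 0, and the invariant factors of ∂_2 are all 1, so H_1 ≅ 0.
  H_2: rank ker ∂_2 − rank ∂_3 = (1 − 1) − 0 = 0, and there is no ∂_3, so H_2 ≅ 0.

(K is a triangulation of the 2-simplex.)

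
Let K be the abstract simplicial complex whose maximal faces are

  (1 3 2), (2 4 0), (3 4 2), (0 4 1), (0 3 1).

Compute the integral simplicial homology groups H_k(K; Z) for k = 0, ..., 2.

H_0 = Z,  H_1 = Z,  H_2 = 0.

Order the vertices as 0 < 1 < 2 < 3 < 4. Listing each simplex with vertices in this order, K has dimension 2 with simplices:

  0-simplices (5): [0], [1], [2], [3], [4]
  1-simplices (10): [0,1], [0,2], [0,3], [0,4], [1,2], [1,3], [1,4], [2,3], [2,4], [3,4]
  2-simplices (5): [0,1,3], [0,1,4], [0,2,4], [1,2,3], [2,3,4]

Hence C_0 ≅ Z^5, C_1 ≅ Z^10, C_2 ≅ Z^5.

∂_1: C_1 → C_0 is given by ∂[p,q] = [q] − [p].
This gives a 5×10 integer matrix of rank 4; reducing to Smith normal form yields diagonal entries (1,1,1,1).

The boundary map ∂_2: C_2 → C_1 maps a triangle to the signed sum of its edges. For instance
  ∂[0,2,4] = [2,4] − [0,4] + [0,2],
  ∂[1,2,3] = [2,3] − [1,3] + [1,2].
The resulting 10×5 matrix has rank 5, and its Smith normal form has invariant factors (1,1,1,1,1).

Now H_k = ker ∂_k / im ∂_{k+1}, so:

  H_0: rank C_0 − rank ∂_1 = 5 − 4 = 1, and the invariant factors of ∂_1 are all 1, so H_0 ≅ Z.
  H_1: rank ker ∂_1 − rank ∂_2 = (10 − 4) − 5 = 1, and the invariant factors of ∂_2 are all 1, so H_1 ≅ Z.
  H_2: rank ker ∂_2 − rank ∂_3 = (5 − 5) − 0 = 0, and there is no ∂_3, so H_2 ≅ 0.

As a check, the Euler characteristic is 5 − 10 + 5 = 0, which agrees with 1 − 1 + 0 = 0.
(K is a triangulation of the Möbius band.)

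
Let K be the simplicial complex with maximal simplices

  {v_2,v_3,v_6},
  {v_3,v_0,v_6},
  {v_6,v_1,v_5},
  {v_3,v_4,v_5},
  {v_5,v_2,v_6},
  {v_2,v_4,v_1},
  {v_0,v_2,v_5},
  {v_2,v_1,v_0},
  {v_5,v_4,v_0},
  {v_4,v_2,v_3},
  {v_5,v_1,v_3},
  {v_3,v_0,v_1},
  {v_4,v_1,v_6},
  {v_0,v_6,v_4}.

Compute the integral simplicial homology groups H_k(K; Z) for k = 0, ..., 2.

Fix the vertex order v_0 < v_1 < v_2 < v_3 < v_4 < v_5 < v_6 and write every simplex with vertices in increasing order. Then dim K = 2 and the simplices of K are:

  0-simplices (7): [v_0], [v_1], [v_2], [v_3], [v_4], [v_5], [v_6]
  1-simplices (21): (21 of them)
  2-simplices (14): (14 of them)

so the chain groups are C_0 ≅ Z^7, C_1 ≅ Z^21, C_2 ≅ Z^14.

∂_1: C_1 → C_0 maps an edge to its endpoints' difference, ∂[p,q] = q − p. For instance
  ∂[v_5,v_6] = [v_6] − [v_5].
The 7×21 boundary matrix has rank 6 and Smith normal form diag(1,1,1,1,1,1).

The boundary map ∂_2: C_2 → C_1 maps a triangle to the signed sum of its edges. For instance
  ∂[v_2,v_3,v_4] = [v_3,v_4] − [v_2,v_4] + [v_2,v_3],
  ∂[v_0,v_3,v_6] = [v_3,v_6] − [v_0,v_6] + [v_0,v_3].
The 21×14 boundary matrix has rank 13 and Smith normal form diag(1,1,1,1,1,1,1,1,1,1,1,1,1).

Reading off H_k = ker ∂_k / im ∂_{k+1}:

  H_0: rank C_0 − rank ∂_1 = 7 − 6 = 1, and the invariant factors of ∂_1 are all 1, so H_0 = Z.
  H_1: rank ker ∂_1 − rank ∂_2 = (21 − 6) − 13 = 2, and the invariant factors of ∂_2 are all 1, so H_1 = Z^2.
  H_2: rank ker ∂_2 − rank ∂_3 = (14 − 13) − 0 = 1, and there is no ∂_3, so H_2 = Z.

As a check, the Euler characteristic is 7 − 21 + 14 = 0, which agrees with 1 − 2 + 1 = 0.

H_0 = Z,  H_1 = Z^2,  H_2 = Z.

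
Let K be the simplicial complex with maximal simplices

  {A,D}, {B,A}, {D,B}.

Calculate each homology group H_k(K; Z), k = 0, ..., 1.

Take the total order A < B < D on the vertex set. Then K (dimension 1) consists of the simplices:

  0-simplices (3): A, B, D
  1-simplices (3): AB, AD, BD

so the chain groups are C_0 ≅ Z^3, C_1 ≅ Z^3.

Boundary ∂_1: C_1 → C_0 is given by ∂[p,q] = [q] − [p]. For instance
  ∂BD = D − B.
This gives a 3×3 integer matrix of rank 2; reducing to Smith normal form yields diagonal entries (1,1).

Now H_k = ker ∂_k / im ∂_{k+1}, so:

  H_0: rank C_0 − rank ∂_1 = 3 − 2 = 1, and the invariant factors of ∂_1 are all 1, so H_0 ≅ Z.
  H_1: rank ker ∂_1 − rank ∂_2 = (3 − 2) − 0 = 1, and there is no ∂_2, so H_1 ≅ Z.

As a check, the Euler characteristic is 3 − 3 = 0, which agrees with 1 − 1 = 0.

H_0 ≅ Z,  H_1 ≅ Z.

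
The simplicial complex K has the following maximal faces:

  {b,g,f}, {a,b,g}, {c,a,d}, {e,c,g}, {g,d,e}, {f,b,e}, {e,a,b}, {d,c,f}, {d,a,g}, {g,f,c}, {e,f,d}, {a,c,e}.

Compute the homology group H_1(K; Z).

H_1 ≅ Z/2.

Take the total order a < b < c < d < e < f < g on the vertex set. Then K (dimension 2) consists of the simplices:

  0-simplices (7): a, b, c, d, e, f, g
  1-simplices (18): ab, ac, ad, ae, ag, be, bf, bg, cd, ce, cf, cg, de, df, dg, ef, eg, fg
  2-simplices (12): abe, abg, acd, ace, adg, bef, bfg, cdf, ceg, cfg, def, deg

Hence C_0 ≅ Z^7, C_1 ≅ Z^18, C_2 ≅ Z^12.

Boundary ∂_1: C_1 → C_0 is given by ∂[p,q] = [q] − [p].
The 7×18 boundary matrix has rank 6 and Smith normal form diag(1,1,1,1,1,1).

The boundary map ∂_2: C_2 → C_1 sends each 2-simplex [p,q,r] to [q,r] − [p,r] + [p,q]. For instance
  ∂acd = cd − ad + ac,
  ∂cdf = df − cf + cd.
As a 18×12 matrix over Z this has rank 12, with invariant factors (1,1,1,1,1,1,1,1,1,1,1,2).

From H_k ≅ ker(∂_k) / im(∂_{k+1}) we obtain:

  H_1: rank ker ∂_1 − rank ∂_2 = (18 − 6) − 12 = 0, and ∂_2 has invariant factor 2 > 1, so H_1 = Z/2.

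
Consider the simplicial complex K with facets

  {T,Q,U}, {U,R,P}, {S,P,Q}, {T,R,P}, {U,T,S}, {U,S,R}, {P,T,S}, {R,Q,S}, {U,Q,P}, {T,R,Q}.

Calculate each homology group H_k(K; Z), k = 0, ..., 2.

Fix the vertex order P < Q < R < S < T < U and write every simplex with vertices in increasing order. Then dim K = 2 and the simplices of K are:

  0-simplices (6): P, Q, R, S, T, U
  1-simplices (15): PQ, PR, PS, PT, PU, QR, QS, QT, QU, RS, RT, RU, ST, SU, TU
  2-simplices (10): PQS, PQU, PRT, PRU, PST, QRS, QRT, QTU, RSU, STU

Hence C_0 ≅ Z^6, C_1 ≅ Z^15, C_2 ≅ Z^10.

∂_1: C_1 → C_0 is given by ∂[p,q] = [q] − [p].
The resulting 6×15 matrix has rank 5, and its Smith normal form has invariant factors (1,1,1,1,1).

Boundary ∂_2: C_2 → C_1 maps a triangle to the signed sum of its edges. For instance
  ∂STU = TU − SU + ST,
  ∂PST = ST − PT + PS.
The resulting 15×10 matrix has rank 10, and its Smith normal form has invariant factors (1,1,1,1,1,1,1,1,1,2).

Now H_k = ker ∂_k / im ∂_{k+1}, so:

  H_0: rank C_0 − rank ∂_1 = 6 − 5 = 1, and the invariant factors of ∂_1 are all 1, so H_0 = Z.
  H_1: rank ker ∂_1 − rank ∂_2 = (15 − 5) − 10 = 0, and ∂_2 has invariant factor 2 > 1, so H_1 = Z/2.
  H_2: rank ker ∂_2 − rank ∂_3 = (10 − 10) − 0 = 0, and there is no ∂_3, so H_2 = 0.

(K is a triangulation of the real projective plane RP^2.)

H_0 = Z,  H_1 = Z/2,  H_2 = 0.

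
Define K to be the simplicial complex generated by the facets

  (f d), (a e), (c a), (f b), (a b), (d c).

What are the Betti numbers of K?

b_0 = 1, b_1 = 1.

Fix the vertex order a < b < c < d < e < f and write every simplex with vertices in increasing order. Then dim K = 1 and the simplices of K are:

  0-simplices (6): a, b, c, d, e, f
  1-simplices (6): ab, ac, ae, bf, cd, df

so the chain groups are C_0 ≅ Z^6, C_1 ≅ Z^6.

Boundary ∂_1: C_1 → C_0 maps an edge to its endpoints' difference, ∂[p,q] = q − p.
The 6×6 boundary matrix has rank 5 and Smith normal form diag(1,1,1,1,1).

Reading off H_k = ker ∂_k / im ∂_{k+1}:

  H_0: rank C_0 − rank ∂_1 = 6 − 5 = 1, and the invariant factors of ∂_1 are all 1, so H_0 = Z.
  H_1: rank ker ∂_1 − rank ∂_2 = (6 − 5) − 0 = 1, and there is no ∂_2, so H_1 = Z.

As a check, the Euler characteristic is 6 − 6 = 0, which agrees with 1 − 1 = 0.

Hence the Betti numbers are b_0 = 1, b_1 = 1.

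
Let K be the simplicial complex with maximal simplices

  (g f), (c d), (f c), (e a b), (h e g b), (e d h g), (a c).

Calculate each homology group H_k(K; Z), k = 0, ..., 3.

Order the vertices as a < b < c < d < e < f < g < h. Listing each simplex with vertices in this order, K has dimension 3 with simplices:

  0-simplices (8): a, b, c, d, e, f, g, h
  1-simplices (15): ab, ac, ae, be, bg, bh, cd, cf, de, dg, dh, eg, eh, fg, gh
  2-simplices (8): abe, beg, beh, bgh, deg, deh, dgh, egh
  3-simplices (2): begh, degh

Hence C_0 ≅ Z^8, C_1 ≅ Z^15, C_2 ≅ Z^8, C_3 ≅ Z^2.

Boundary ∂_1: C_1 → C_0 sends each edge [p,q] (with p < q) to q − p. For instance
  ∂bg = g − b.
As a 8×15 matrix over Z this has rank 7, with invariant factors (1,1,1,1,1,1,1).

∂_2: C_2 → C_1 sends each 2-simplex [p,q,r] to [q,r] − [p,r] + [p,q]. For instance
  ∂dgh = gh − dh + dg,
  ∂deh = eh − dh + de.
This gives a 15×8 integer matrix of rank 6; reducing to Smith normal form yields diagonal entries (1,1,1,1,1,1).

The boundary map ∂_3: C_3 → C_2 sends each 3-simplex σ to the alternating sum Σ_i (−1)^i (σ with its i-th vertex removed). For instance
  ∂begh = egh − bgh + beh − beg,
  ∂degh = egh − dgh + deh − deg.
The 8×2 boundary matrix has rank 2 and Smith normal form diag(1,1).

Now H_k = ker ∂_k / im ∂_{k+1}, so:

  H_0: rank C_0 − rank ∂_1 = 8 − 7 = 1, and the invariant factors of ∂_1 are all 1, so H_0 = Z.
  H_1: rank ker ∂_1 − rank ∂_2 = (15 − 7) − 6 = 2, and the invariant factors of ∂_2 are all 1, so H_1 = Z^2.
  H_2: rank ker ∂_2 − rank ∂_3 = (8 − 6) − 2 = 0, and the invariant factors of ∂_3 are all 1, so H_2 = 0.
  H_3: rank ker ∂_3 − rank ∂_4 = (2 − 2) − 0 = 0, and there is no ∂_4, so H_3 = 0.

H_0 ≅ Z,  H_1 ≅ Z^2,  H_2 = 0,  H_3 = 0.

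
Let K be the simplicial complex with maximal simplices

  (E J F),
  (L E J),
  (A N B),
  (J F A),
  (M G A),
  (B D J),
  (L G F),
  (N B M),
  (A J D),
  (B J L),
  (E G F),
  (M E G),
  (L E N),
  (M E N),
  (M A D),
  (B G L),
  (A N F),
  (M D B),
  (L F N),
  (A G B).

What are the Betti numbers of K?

b_0 = 1, b_1 = 1, b_2 = 0.

Fix the vertex order A < B < D < E < F < G < J < L < M < N and write every simplex with vertices in increasing order. Then dim K = 2 and the simplices of K are:

  0-simplices (10): A, B, D, E, F, G, J, L, M, N
  1-simplices (30): AB, AD, AF, AG, AJ, AM, AN, BD, BG, BJ, BL, BM, BN, DJ, DM, EF, EG, EJ, EL, EM, EN, FG, FJ, FL, FN, GL, GM, JL, LN, MN
  2-simplices (20): ABG, ABN, ADJ, ADM, AFJ, AFN, AGM, BDJ, BDM, BGL, BJL, BMN, EFG, EFJ, EGM, EJL, ELN, EMN, FGL, FLN

Hence C_0 ≅ Z^10, C_1 ≅ Z^30, C_2 ≅ Z^20.

∂_1: C_1 → C_0 sends each edge [p,q] (with p < q) to q − p. For instance
  ∂AJ = J − A.
As a 10×30 matrix over Z this has rank 9, with invariant factors (1,1,1,1,1,1,1,1,1).

∂_2: C_2 → C_1 maps a triangle to the signed sum of its edges. For instance
  ∂BGL = GL − BL + BG,
  ∂AGM = GM − AM + AG.
The resulting 30×20 matrix has rank 20, and its Smith normal form has invariant factors (1,1,1,1,1,1,1,1,1,1,1,1,1,1,1,1,1,1,1,2).

Computing H_k = (kernel of ∂_k) / (image of ∂_{k+1}):

  H_0: rank C_0 − rank ∂_1 = 10 − 9 = 1, and the invariant factors of ∂_1 are all 1, so H_0 = Z.
  H_1: rank ker ∂_1 − rank ∂_2 = (30 − 9) − 20 = 1, and ∂_2 has invariant factor 2 > 1, so H_1 = Z ⊕ Z/2.
  H_2: rank ker ∂_2 − rank ∂_3 = (20 − 20) − 0 = 0, and there is no ∂_3, so H_2 = 0.

As a check, the Euler characteristic is 10 − 30 + 20 = 0, which agrees with 1 − 1 + 0 = 0.

Hence the Betti numbers are b_0 = 1, b_1 = 1, b_2 = 0.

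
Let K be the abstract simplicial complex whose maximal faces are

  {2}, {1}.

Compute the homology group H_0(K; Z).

H_0 ≅ Z^2.

Take the total order 1 < 2 on the vertex set. Then K (dimension 0) consists of the simplices:

  0-simplices (2): [1], [2]

giving chain groups C_0 ≅ Z^2.

Reading off H_k = ker ∂_k / im ∂_{k+1}:

  H_0: rank C_0 − rank ∂_1 = 2 − 0 = 2, and there is no ∂_1, so H_0 = Z^2.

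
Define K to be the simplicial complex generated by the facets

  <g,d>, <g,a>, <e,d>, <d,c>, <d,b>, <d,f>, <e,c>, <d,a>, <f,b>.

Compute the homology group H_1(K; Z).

Fix the vertex order a < b < c < d < e < f < g and write every simplex with vertices in increasing order. Then dim K = 1 and the simplices of K are:

  0-simplices (7): a, b, c, d, e, f, g
  1-simplices (9): ad, ag, bd, bf, cd, ce, de, df, dg

Hence C_0 ≅ Z^7, C_1 ≅ Z^9.

Boundary ∂_1: C_1 → C_0 sends each edge [p,q] (with p < q) to q − p.
The 7×9 boundary matrix has rank 6 and Smith normal form diag(1,1,1,1,1,1).

Computing H_k = (kernel of ∂_k) / (image of ∂_{k+1}):

  H_1: rank ker ∂_1 − rank ∂_2 = (9 − 6) − 0 = 3, and there is no ∂_2, so H_1 ≅ Z^3.

H_1 = Z^3.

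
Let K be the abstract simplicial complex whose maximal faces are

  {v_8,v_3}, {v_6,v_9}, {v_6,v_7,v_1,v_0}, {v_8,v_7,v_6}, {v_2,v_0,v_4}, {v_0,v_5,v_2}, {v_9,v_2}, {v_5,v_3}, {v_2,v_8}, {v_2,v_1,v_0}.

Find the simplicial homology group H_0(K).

Order the vertices as v_0 < v_1 < v_2 < v_3 < v_4 < v_5 < v_6 < v_7 < v_8 < v_9. Listing each simplex with vertices in this order, K has dimension 3 with simplices:

  0-simplices (10): [v_0], [v_1], [v_2], [v_3], [v_4], [v_5], [v_6], [v_7], [v_8], [v_9]
  1-simplices (19): (19 of them)
  2-simplices (8): [v_0,v_1,v_2], [v_0,v_1,v_6], [v_0,v_1,v_7], [v_0,v_2,v_4], [v_0,v_2,v_5], [v_0,v_6,v_7], [v_1,v_6,v_7], [v_6,v_7,v_8]
  3-simplices (1): [v_0,v_1,v_6,v_7]

so the chain groups are C_0 ≅ Z^10, C_1 ≅ Z^19, C_2 ≅ Z^8, C_3 ≅ Z^1.

The boundary map ∂_1: C_1 → C_0 maps an edge to its endpoints' difference, ∂[p,q] = q − p. For instance
  ∂[v_0,v_5] = [v_5] − [v_0].
The resulting 10×19 matrix has rank 9, and its Smith normal form has invariant factors (1,1,1,1,1,1,1,1,1).

The boundary map ∂_2: C_2 → C_1 acts by ∂[p,q,r] = [q,r] − [p,r] + [p,q]. For instance
  ∂[v_0,v_2,v_4] = [v_2,v_4] − [v_0,v_4] + [v_0,v_2],
  ∂[v_0,v_2,v_5] = [v_2,v_5] − [v_0,v_5] + [v_0,v_2].
The 19×8 boundary matrix has rank 7 and Smith normal form diag(1,1,1,1,1,1,1).

Boundary ∂_3: C_3 → C_2 sends each 3-simplex σ to the alternating sum Σ_i (−1)^i (σ with its i-th vertex removed). For instance
  ∂[v_0,v_1,v_6,v_7] = [v_1,v_6,v_7] − [v_0,v_6,v_7] + [v_0,v_1,v_7] − [v_0,v_1,v_6].
The 8×1 boundary matrix has rank 1 and Smith normal form diag(1).

From H_k ≅ ker(∂_k) / im(∂_{k+1}) we obtain:

  H_0: rank C_0 − rank ∂_1 = 10 − 9 = 1, and the invariant factors of ∂_1 are all 1, so H_0 = Z.

H_0 ≅ Z.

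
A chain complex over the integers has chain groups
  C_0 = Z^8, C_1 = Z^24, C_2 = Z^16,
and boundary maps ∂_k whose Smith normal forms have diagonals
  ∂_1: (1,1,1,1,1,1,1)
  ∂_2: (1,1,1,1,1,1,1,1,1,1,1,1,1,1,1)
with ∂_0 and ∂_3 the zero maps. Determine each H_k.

H_0 = Z,  H_1 = Z^2,  H_2 = Z.

H_0: b_0 = 8 − 0 − 7 = 1; torsion from ∂_1 factors > 1: none. So H_0 = Z.
H_1: b_1 = 24 − 7 − 15 = 2; torsion from ∂_2 factors > 1: none. So H_1 = Z^2.
H_2: b_2 = 16 − 15 − 0 = 1; torsion from ∂_3 factors > 1: none. So H_2 = Z.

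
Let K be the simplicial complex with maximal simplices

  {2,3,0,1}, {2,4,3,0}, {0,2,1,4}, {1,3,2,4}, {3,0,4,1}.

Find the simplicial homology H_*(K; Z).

H_0 = Z,  H_1 = 0,  H_2 = 0,  H_3 = Z.

Take the total order 0 < 1 < 2 < 3 < 4 on the vertex set. Then K (dimension 3) consists of the simplices:

  0-simplices (5): [0], [1], [2], [3], [4]
  1-simplices (10): [0,1], [0,2], [0,3], [0,4], [1,2], [1,3], [1,4], [2,3], [2,4], [3,4]
  2-simplices (10): [0,1,2], [0,1,3], [0,1,4], [0,2,3], [0,2,4], [0,3,4], [1,2,3], [1,2,4], [1,3,4], [2,3,4]
  3-simplices (5): [0,1,2,3], [0,1,2,4], [0,1,3,4], [0,2,3,4], [1,2,3,4]

Hence C_0 ≅ Z^5, C_1 ≅ Z^10, C_2 ≅ Z^10, C_3 ≅ Z^5.

∂_1: C_1 → C_0 is given by ∂[p,q] = [q] − [p]. For instance
  ∂[0,2] = [2] − [0].
The resulting 5×10 matrix has rank 4, and its Smith normal form has invariant factors (1,1,1,1).

Boundary ∂_2: C_2 → C_1 maps a triangle to the signed sum of its edges. For instance
  ∂[1,2,4] = [2,4] − [1,4] + [1,2],
  ∂[2,3,4] = [3,4] − [2,4] + [2,3].
This gives a 10×10 integer matrix of rank 6; reducing to Smith normal form yields diagonal entries (1,1,1,1,1,1).

Boundary ∂_3: C_3 → C_2 sends each 3-simplex σ to the alternating sum Σ_i (−1)^i (σ with its i-th vertex removed). For instance
  ∂[1,2,3,4] = [2,3,4] − [1,3,4] + [1,2,4] − [1,2,3],
  ∂[0,1,2,4] = [1,2,4] − [0,2,4] + [0,1,4] − [0,1,2].
The resulting 10×5 matrix has rank 4, and its Smith normal form has invariant factors (1,1,1,1).

Reading off H_k = ker ∂_k / im ∂_{k+1}:

  H_0: rank C_0 − rank ∂_1 = 5 − 4 = 1, and the invariant factors of ∂_1 are all 1, so H_0 ≅ Z.
  H_1: rank ker ∂_1 − rank ∂_2 = (10 − 4) − 6 = 0, and the invariant factors of ∂_2 are all 1, so H_1 ≅ 0.
  H_2: rank ker ∂_2 − rank ∂_3 = (10 − 6) − 4 = 0, and the invariant factors of ∂_3 are all 1, so H_2 ≅ 0.
  H_3: rank ker ∂_3 − rank ∂_4 = (5 − 4) − 0 = 1, and there is no ∂_4, so H_3 ≅ Z.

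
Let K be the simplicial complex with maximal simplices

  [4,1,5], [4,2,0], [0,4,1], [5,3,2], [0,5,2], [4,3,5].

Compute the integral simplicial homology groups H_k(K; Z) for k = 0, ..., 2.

Fix the vertex order 0 < 1 < 2 < 3 < 4 < 5 and write every simplex with vertices in increasing order. Then dim K = 2 and the simplices of K are:

  0-simplices (6): [0], [1], [2], [3], [4], [5]
  1-simplices (12): [0,1], [0,2], [0,4], [0,5], [1,4], [1,5], [2,3], [2,4], [2,5], [3,4], [3,5], [4,5]
  2-simplices (6): [0,1,4], [0,2,4], [0,2,5], [1,4,5], [2,3,5], [3,4,5]

giving chain groups C_0 ≅ Z^6, C_1 ≅ Z^12, C_2 ≅ Z^6.

The boundary map ∂_1: C_1 → C_0 is given by ∂[p,q] = [q] − [p].
This gives a 6×12 integer matrix of rank 5; reducing to Smith normal form yields diagonal entries (1,1,1,1,1).

Boundary ∂_2: C_2 → C_1 acts by ∂[p,q,r] = [q,r] − [p,r] + [p,q]. For instance
  ∂[3,4,5] = [4,5] − [3,5] + [3,4],
  ∂[1,4,5] = [4,5] − [1,5] + [1,4].
The 12×6 boundary matrix has rank 6 and Smith normal form diag(1,1,1,1,1,1).

Computing H_k = (kernel of ∂_k) / (image of ∂_{k+1}):

  H_0: rank C_0 − rank ∂_1 = 6 − 5 = 1, and the invariant factors of ∂_1 are all 1, so H_0 = Z.
  H_1: rank ker ∂_1 − rank ∂_2 = (12 − 5) − 6 = 1, and the invariant factors of ∂_2 are all 1, so H_1 = Z.
  H_2: rank ker ∂_2 − rank ∂_3 = (6 − 6) − 0 = 0, and there is no ∂_3, so H_2 = 0.

(K is a triangulation of the cylinder S^1 x I.)

H_0 ≅ Z,  H_1 ≅ Z,  H_2 = 0.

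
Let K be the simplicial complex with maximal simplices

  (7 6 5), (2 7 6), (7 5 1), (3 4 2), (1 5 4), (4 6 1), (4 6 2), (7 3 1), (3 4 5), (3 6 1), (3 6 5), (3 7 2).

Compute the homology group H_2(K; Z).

K has 7 vertices, 18 edges, 12 triangles.
rank ∂_2 = 12, rank ∂_3 = 0 ⇒ b_2 = 12 − 12 − 0 = 0. So H_2 ≅ 0.

H_2 ≅ 0.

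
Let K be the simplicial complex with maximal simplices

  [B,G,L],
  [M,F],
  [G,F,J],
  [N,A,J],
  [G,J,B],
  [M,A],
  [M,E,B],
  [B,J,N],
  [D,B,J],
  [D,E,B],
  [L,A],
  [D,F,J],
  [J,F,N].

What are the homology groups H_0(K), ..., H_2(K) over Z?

H_0 = Z,  H_1 = Z^3,  H_2 = 0.

Fix the vertex order A < B < D < E < F < G < J < L < M < N and write every simplex with vertices in increasing order. Then dim K = 2 and the simplices of K are:

  0-simplices (10): A, B, D, E, F, G, J, L, M, N
  1-simplices (22): AJ, AL, AM, AN, BD, BE, BG, BJ, BL, BM, BN, DE, DF, DJ, EM, FG, FJ, FM, FN, GJ, GL, JN
  2-simplices (10): AJN, BDE, BDJ, BEM, BGJ, BGL, BJN, DFJ, FGJ, FJN

Hence C_0 ≅ Z^10, C_1 ≅ Z^22, C_2 ≅ Z^10.

∂_1: C_1 → C_0 sends each edge [p,q] (with p < q) to q − p. For instance
  ∂BN = N − B.
As a 10×22 matrix over Z this has rank 9, with invariant factors (1,1,1,1,1,1,1,1,1).

The boundary map ∂_2: C_2 → C_1 sends each 2-simplex [p,q,r] to [q,r] − [p,r] + [p,q]. For instance
  ∂BEM = EM − BM + BE,
  ∂BJN = JN − BN + BJ.
As a 22×10 matrix over Z this has rank 10, with invariant factors (1,1,1,1,1,1,1,1,1,1).

Reading off H_k = ker ∂_k / im ∂_{k+1}:

  H_0: rank C_0 − rank ∂_1 = 10 − 9 = 1, and the invariant factors of ∂_1 are all 1, so H_0 ≅ Z.
  H_1: rank ker ∂_1 − rank ∂_2 = (22 − 9) − 10 = 3, and the invariant factors of ∂_2 are all 1, so H_1 ≅ Z^3.
  H_2: rank ker ∂_2 − rank ∂_3 = (10 − 10) − 0 = 0, and there is no ∂_3, so H_2 ≅ 0.

As a check, the Euler characteristic is 10 − 22 + 10 = -2, which agrees with 1 − 3 + 0 = -2.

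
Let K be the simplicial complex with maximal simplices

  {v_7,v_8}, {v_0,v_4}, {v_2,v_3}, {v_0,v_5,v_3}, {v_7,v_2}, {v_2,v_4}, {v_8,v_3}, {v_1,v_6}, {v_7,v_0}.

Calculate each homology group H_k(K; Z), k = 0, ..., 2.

Take the total order v_0 < v_1 < v_2 < v_3 < v_4 < v_5 < v_6 < v_7 < v_8 on the vertex set. Then K (dimension 2) consists of the simplices:

  0-simplices (9): [v_0], [v_1], [v_2], [v_3], [v_4], [v_5], [v_6], [v_7], [v_8]
  1-simplices (11): [v_0,v_3], [v_0,v_4], [v_0,v_5], [v_0,v_7], [v_1,v_6], [v_2,v_3], [v_2,v_4], [v_2,v_7], [v_3,v_5], [v_3,v_8], [v_7,v_8]
  2-simplices (1): [v_0,v_3,v_5]

giving chain groups C_0 ≅ Z^9, C_1 ≅ Z^11, C_2 ≅ Z^1.

∂_1: C_1 → C_0 sends each edge [p,q] (with p < q) to q − p. For instance
  ∂[v_7,v_8] = [v_8] − [v_7].
As a 9×11 matrix over Z this has rank 7, with invariant factors (1,1,1,1,1,1,1).

The boundary map ∂_2: C_2 → C_1 maps a triangle to the signed sum of its edges. For instance
  ∂[v_0,v_3,v_5] = [v_3,v_5] − [v_0,v_5] + [v_0,v_3].
As a 11×1 matrix over Z this has rank 1, with invariant factors (1).

Computing H_k = (kernel of ∂_k) / (image of ∂_{k+1}):

  H_0: rank C_0 − rank ∂_1 = 9 − 7 = 2, and the invariant factors of ∂_1 are all 1, so H_0 = Z^2.
  H_1: rank ker ∂_1 − rank ∂_2 = (11 − 7) − 1 = 3, and the invariant factors of ∂_2 are all 1, so H_1 = Z^3.
  H_2: rank ker ∂_2 − rank ∂_3 = (1 − 1) − 0 = 0, and there is no ∂_3, so H_2 = 0.

H_0 ≅ Z^2,  H_1 ≅ Z^3,  H_2 = 0.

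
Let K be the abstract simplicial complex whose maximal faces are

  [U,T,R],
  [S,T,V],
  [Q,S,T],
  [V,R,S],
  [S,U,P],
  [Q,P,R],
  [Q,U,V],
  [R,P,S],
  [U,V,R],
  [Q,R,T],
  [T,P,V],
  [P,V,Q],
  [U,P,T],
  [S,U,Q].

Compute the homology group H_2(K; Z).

H_2 = Z.

Order the vertices as P < Q < R < S < T < U < V. Listing each simplex with vertices in this order, K has dimension 2 with simplices:

  0-simplices (7): P, Q, R, S, T, U, V
  1-simplices (21): PQ, PR, PS, PT, PU, PV, QR, QS, QT, QU, QV, RS, RT, RU, RV, ST, SU, SV, TU, TV, UV
  2-simplices (14): PQR, PQV, PRS, PSU, PTU, PTV, QRT, QST, QSU, QUV, RSV, RTU, RUV, STV

Hence C_0 ≅ Z^7, C_1 ≅ Z^21, C_2 ≅ Z^14.

∂_1: C_1 → C_0 maps an edge to its endpoints' difference, ∂[p,q] = q − p. For instance
  ∂QT = T − Q.
This gives a 7×21 integer matrix of rank 6; reducing to Smith normal form yields diagonal entries (1,1,1,1,1,1).

Boundary ∂_2: C_2 → C_1 acts by ∂[p,q,r] = [q,r] − [p,r] + [p,q]. For instance
  ∂RSV = SV − RV + RS,
  ∂RUV = UV − RV + RU.
The resulting 21×14 matrix has rank 13, and its Smith normal form has invariant factors (1,1,1,1,1,1,1,1,1,1,1,1,1).

Computing H_k = (kernel of ∂_k) / (image of ∂_{k+1}):

  H_2: rank ker ∂_2 − rank ∂_3 = (14 − 13) − 0 = 1, and there is no ∂_3, so H_2 = Z.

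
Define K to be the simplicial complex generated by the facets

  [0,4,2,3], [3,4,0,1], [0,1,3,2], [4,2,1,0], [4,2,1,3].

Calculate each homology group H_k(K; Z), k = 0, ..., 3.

Order the vertices as 0 < 1 < 2 < 3 < 4. Listing each simplex with vertices in this order, K has dimension 3 with simplices:

  0-simplices (5): [0], [1], [2], [3], [4]
  1-simplices (10): [0,1], [0,2], [0,3], [0,4], [1,2], [1,3], [1,4], [2,3], [2,4], [3,4]
  2-simplices (10): [0,1,2], [0,1,3], [0,1,4], [0,2,3], [0,2,4], [0,3,4], [1,2,3], [1,2,4], [1,3,4], [2,3,4]
  3-simplices (5): [0,1,2,3], [0,1,2,4], [0,1,3,4], [0,2,3,4], [1,2,3,4]

Hence C_0 ≅ Z^5, C_1 ≅ Z^10, C_2 ≅ Z^10, C_3 ≅ Z^5.

Boundary ∂_1: C_1 → C_0 sends each edge [p,q] (with p < q) to q − p. For instance
  ∂[3,4] = [4] − [3].
This gives a 5×10 integer matrix of rank 4; reducing to Smith normal form yields diagonal entries (1,1,1,1).

Boundary ∂_2: C_2 → C_1 acts by ∂[p,q,r] = [q,r] − [p,r] + [p,q]. For instance
  ∂[0,1,2] = [1,2] − [0,2] + [0,1],
  ∂[0,1,4] = [1,4] − [0,4] + [0,1].
This gives a 10×10 integer matrix of rank 6; reducing to Smith normal form yields diagonal entries (1,1,1,1,1,1).

The boundary map ∂_3: C_3 → C_2 sends each 3-simplex σ to the alternating sum Σ_i (−1)^i (σ with its i-th vertex removed). For instance
  ∂[0,1,2,3] = [1,2,3] − [0,2,3] + [0,1,3] − [0,1,2],
  ∂[0,1,2,4] = [1,2,4] − [0,2,4] + [0,1,4] − [0,1,2].
The resulting 10×5 matrix has rank 4, and its Smith normal form has invariant factors (1,1,1,1).

Now H_k = ker ∂_k / im ∂_{k+1}, so:

  H_0: rank C_0 − rank ∂_1 = 5 − 4 = 1, and the invariant factors of ∂_1 are all 1, so H_0 = Z.
  H_1: rank ker ∂_1 − rank ∂_2 = (10 − 4) − 6 = 0, and the invariant factors of ∂_2 are all 1, so H_1 = 0.
  H_2: rank ker ∂_2 − rank ∂_3 = (10 − 6) − 4 = 0, and the invariant factors of ∂_3 are all 1, so H_2 = 0.
  H_3: rank ker ∂_3 − rank ∂_4 = (5 − 4) − 0 = 1, and there is no ∂_4, so H_3 = Z.

(K is a triangulation of the 3-sphere S^3.)

H_0 = Z,  H_1 = 0,  H_2 = 0,  H_3 = Z.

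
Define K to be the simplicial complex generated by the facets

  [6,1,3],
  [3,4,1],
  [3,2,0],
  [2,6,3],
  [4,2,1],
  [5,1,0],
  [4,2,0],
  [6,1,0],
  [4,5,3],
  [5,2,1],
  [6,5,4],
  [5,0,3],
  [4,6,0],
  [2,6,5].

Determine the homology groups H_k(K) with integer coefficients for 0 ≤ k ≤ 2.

H_0 = Z,  H_1 = Z^2,  H_2 = Z.

Order the vertices as 0 < 1 < 2 < 3 < 4 < 5 < 6. Listing each simplex with vertices in this order, K has dimension 2 with simplices:

  0-simplices (7): [0], [1], [2], [3], [4], [5], [6]
  1-simplices (21): [0,1], [0,2], [0,3], [0,4], [0,5], [0,6], [1,2], [1,3], [1,4], [1,5], [1,6], [2,3], [2,4], [2,5], [2,6], [3,4], [3,5], [3,6], [4,5], [4,6], [5,6]
  2-simplices (14): [0,1,5], [0,1,6], [0,2,3], [0,2,4], [0,3,5], [0,4,6], [1,2,4], [1,2,5], [1,3,4], [1,3,6], [2,3,6], [2,5,6], [3,4,5], [4,5,6]

Hence C_0 ≅ Z^7, C_1 ≅ Z^21, C_2 ≅ Z^14.

∂_1: C_1 → C_0 is given by ∂[p,q] = [q] − [p]. For instance
  ∂[5,6] = [6] − [5].
This gives a 7×21 integer matrix of rank 6; reducing to Smith normal form yields diagonal entries (1,1,1,1,1,1).

∂_2: C_2 → C_1 sends each 2-simplex [p,q,r] to [q,r] − [p,r] + [p,q]. For instance
  ∂[2,5,6] = [5,6] − [2,6] + [2,5],
  ∂[0,1,5] = [1,5] − [0,5] + [0,1].
This gives a 21×14 integer matrix of rank 13; reducing to Smith normal form yields diagonal entries (1,1,1,1,1,1,1,1,1,1,1,1,1).

Computing H_k = (kernel of ∂_k) / (image of ∂_{k+1}):

  H_0: rank C_0 − rank ∂_1 = 7 − 6 = 1, and the invariant factors of ∂_1 are all 1, so H_0 ≅ Z.
  H_1: rank ker ∂_1 − rank ∂_2 = (21 − 6) − 13 = 2, and the invariant factors of ∂_2 are all 1, so H_1 ≅ Z^2.
  H_2: rank ker ∂_2 − rank ∂_3 = (14 − 13) − 0 = 1, and there is no ∂_3, so H_2 ≅ Z.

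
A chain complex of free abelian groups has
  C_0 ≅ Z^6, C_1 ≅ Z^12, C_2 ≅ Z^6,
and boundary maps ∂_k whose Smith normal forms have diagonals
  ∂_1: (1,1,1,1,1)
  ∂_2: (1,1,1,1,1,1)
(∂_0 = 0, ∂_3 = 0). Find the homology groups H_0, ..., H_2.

H_0 ≅ Z,  H_1 ≅ Z,  H_2 = 0.

H_0: b_0 = 6 − 0 − 5 = 1; torsion from ∂_1 factors > 1: none. So H_0 ≅ Z.
H_1: b_1 = 12 − 5 − 6 = 1; torsion from ∂_2 factors > 1: none. So H_1 ≅ Z.
H_2: b_2 = 6 − 6 − 0 = 0; torsion from ∂_3 factors > 1: none. So H_2 ≅ 0.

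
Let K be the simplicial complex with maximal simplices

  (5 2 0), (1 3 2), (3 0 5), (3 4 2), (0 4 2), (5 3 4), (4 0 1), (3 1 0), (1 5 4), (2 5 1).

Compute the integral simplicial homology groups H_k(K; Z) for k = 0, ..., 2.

H_0 ≅ Z,  H_1 ≅ Z_2,  H_2 = 0.

Take the total order 0 < 1 < 2 < 3 < 4 < 5 on the vertex set. Then K (dimension 2) consists of the simplices:

  0-simplices (6): [0], [1], [2], [3], [4], [5]
  1-simplices (15): [0,1], [0,2], [0,3], [0,4], [0,5], [1,2], [1,3], [1,4], [1,5], [2,3], [2,4], [2,5], [3,4], [3,5], [4,5]
  2-simplices (10): [0,1,3], [0,1,4], [0,2,4], [0,2,5], [0,3,5], [1,2,3], [1,2,5], [1,4,5], [2,3,4], [3,4,5]

so the chain groups are C_0 ≅ Z^6, C_1 ≅ Z^15, C_2 ≅ Z^10.

∂_1: C_1 → C_0 is given by ∂[p,q] = [q] − [p]. For instance
  ∂[3,4] = [4] − [3].
The 6×15 boundary matrix has rank 5 and Smith normal form diag(1,1,1,1,1).

Boundary ∂_2: C_2 → C_1 maps a triangle to the signed sum of its edges. For instance
  ∂[0,1,4] = [1,4] − [0,4] + [0,1],
  ∂[1,4,5] = [4,5] − [1,5] + [1,4].
The 15×10 boundary matrix has rank 10 and Smith normal form diag(1,1,1,1,1,1,1,1,1,2).

Reading off H_k = ker ∂_k / im ∂_{k+1}:

  H_0: rank C_0 − rank ∂_1 = 6 − 5 = 1, and the invariant factors of ∂_1 are all 1, so H_0 ≅ Z.
  H_1: rank ker ∂_1 − rank ∂_2 = (15 − 5) − 10 = 0, and ∂_2 has invariant factor 2 > 1, so H_1 ≅ Z_2.
  H_2: rank ker ∂_2 − rank ∂_3 = (10 − 10) − 0 = 0, and there is no ∂_3, so H_2 ≅ 0.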